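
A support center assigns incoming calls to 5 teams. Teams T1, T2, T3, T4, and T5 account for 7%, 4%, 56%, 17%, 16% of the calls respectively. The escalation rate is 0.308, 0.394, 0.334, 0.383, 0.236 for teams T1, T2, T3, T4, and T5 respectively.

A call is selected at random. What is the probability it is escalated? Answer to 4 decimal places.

By the law of total probability,
P(E) = P(E|T1)·P(T1) + P(E|T2)·P(T2) + P(E|T3)·P(T3) + P(E|T4)·P(T4) + P(E|T5)·P(T5)
      = 0.308·0.07 + 0.394·0.04 + 0.334·0.56 + 0.383·0.17 + 0.236·0.16
      = 0.02156 + 0.01576 + 0.18704 + 0.06511 + 0.03776 = 0.32723

0.3272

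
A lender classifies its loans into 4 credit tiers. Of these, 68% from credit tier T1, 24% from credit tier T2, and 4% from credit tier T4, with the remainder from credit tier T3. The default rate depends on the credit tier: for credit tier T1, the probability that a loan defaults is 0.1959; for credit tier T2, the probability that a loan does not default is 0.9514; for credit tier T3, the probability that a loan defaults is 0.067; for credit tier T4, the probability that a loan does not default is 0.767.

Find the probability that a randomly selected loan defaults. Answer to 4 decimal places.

P(T3) = 1 − (0.68 + 0.24 + 0.04) = 0.04.
P(D|T2) = 1 − 0.9514 = 0.0486.
P(D|T4) = 1 − 0.767 = 0.233.
Summing over the partition,
P(D) = P(D|T1)·P(T1) + P(D|T2)·P(T2) + P(D|T3)·P(T3) + P(D|T4)·P(T4)
      = 0.1959·0.68 + 0.0486·0.24 + 0.067·0.04 + 0.233·0.04
      = 0.133212 + 0.011664 + 0.00268 + 0.00932 = 0.156876

0.1569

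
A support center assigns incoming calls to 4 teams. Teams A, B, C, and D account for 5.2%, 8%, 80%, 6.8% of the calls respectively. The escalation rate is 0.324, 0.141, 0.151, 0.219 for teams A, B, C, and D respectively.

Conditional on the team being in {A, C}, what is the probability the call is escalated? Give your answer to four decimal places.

0.1616

Let S = {A, C}.
P(S) = 0.052 + 0.8 = 0.852.
P(E ∩ S) = 0.324·0.052 + 0.151·0.8 = 0.016848 + 0.1208 = 0.137648.
P(E | S) = 0.137648 / 0.852 = 0.161559…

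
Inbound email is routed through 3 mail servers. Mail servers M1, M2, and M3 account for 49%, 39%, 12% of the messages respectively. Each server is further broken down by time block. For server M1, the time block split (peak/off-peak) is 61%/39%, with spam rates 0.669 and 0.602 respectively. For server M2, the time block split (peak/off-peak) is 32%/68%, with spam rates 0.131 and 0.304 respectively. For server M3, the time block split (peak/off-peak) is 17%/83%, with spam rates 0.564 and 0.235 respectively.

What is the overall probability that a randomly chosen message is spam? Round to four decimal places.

P(S) ≈ 0.4469

P(S|M1) = 0.61·0.669 + 0.39·0.602 = 0.40809 + 0.23478 = 0.64287
P(S|M2) = 0.32·0.131 + 0.68·0.304 = 0.04192 + 0.20672 = 0.24864
P(S|M3) = 0.17·0.564 + 0.83·0.235 = 0.09588 + 0.19505 = 0.29093
Then overall,
P(S) = 0.49·0.64287 + 0.39·0.24864 + 0.12·0.29093
      = 0.3150063 + 0.0969696 + 0.0349116 = 0.4468875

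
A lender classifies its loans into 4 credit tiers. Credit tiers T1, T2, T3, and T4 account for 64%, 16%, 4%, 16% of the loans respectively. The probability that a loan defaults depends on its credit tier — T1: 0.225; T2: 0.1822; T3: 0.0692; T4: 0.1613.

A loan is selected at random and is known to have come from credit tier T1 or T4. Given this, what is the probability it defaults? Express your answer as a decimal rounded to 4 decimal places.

0.2123

Let S = {T1, T4}.
P(S) = 0.64 + 0.16 = 0.8.
P(D ∩ S) = 0.225·0.64 + 0.1613·0.16 = 0.144 + 0.025808 = 0.169808.
P(D | S) = 0.169808 / 0.8 = 0.212260…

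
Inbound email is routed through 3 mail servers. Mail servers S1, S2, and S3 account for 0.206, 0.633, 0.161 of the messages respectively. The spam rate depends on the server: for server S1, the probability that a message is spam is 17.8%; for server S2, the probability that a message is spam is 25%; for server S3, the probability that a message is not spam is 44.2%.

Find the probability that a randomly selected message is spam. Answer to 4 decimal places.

P(S) ≈ 0.2848

P(S|S3) = 1 − 0.442 = 0.558.
P(S) = P(S|S1)·P(S1) + P(S|S2)·P(S2) + P(S|S3)·P(S3)
      = 0.178·0.206 + 0.25·0.633 + 0.558·0.161
      = 0.036668 + 0.15825 + 0.089838 = 0.284756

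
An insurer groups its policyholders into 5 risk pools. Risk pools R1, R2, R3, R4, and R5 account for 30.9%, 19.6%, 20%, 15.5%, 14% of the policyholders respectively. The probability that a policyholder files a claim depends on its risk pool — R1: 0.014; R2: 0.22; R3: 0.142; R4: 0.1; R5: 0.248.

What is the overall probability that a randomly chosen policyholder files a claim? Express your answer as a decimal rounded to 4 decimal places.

P(C) ≈ 0.1261

Using total probability over the partition,
P(C) = P(C|R1)·P(R1) + P(C|R2)·P(R2) + P(C|R3)·P(R3) + P(C|R4)·P(R4) + P(C|R5)·P(R5)
      = 0.014·0.309 + 0.22·0.196 + 0.142·0.2 + 0.1·0.155 + 0.248·0.14
      = 0.004326 + 0.04312 + 0.0284 + 0.0155 + 0.03472 = 0.126066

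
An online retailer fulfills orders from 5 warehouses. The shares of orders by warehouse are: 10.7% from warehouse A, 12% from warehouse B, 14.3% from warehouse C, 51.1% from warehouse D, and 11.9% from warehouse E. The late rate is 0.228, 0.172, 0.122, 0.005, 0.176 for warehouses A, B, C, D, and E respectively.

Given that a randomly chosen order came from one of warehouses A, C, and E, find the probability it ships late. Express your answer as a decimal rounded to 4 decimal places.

P(L|S) ≈ 0.1702

Let S = {A, C, E}.
P(S) = 0.107 + 0.143 + 0.119 = 0.369.
P(L ∩ S) = 0.228·0.107 + 0.122·0.143 + 0.176·0.119 = 0.024396 + 0.017446 + 0.020944 = 0.062786.
P(L | S) = 0.062786 / 0.369 = 0.170152…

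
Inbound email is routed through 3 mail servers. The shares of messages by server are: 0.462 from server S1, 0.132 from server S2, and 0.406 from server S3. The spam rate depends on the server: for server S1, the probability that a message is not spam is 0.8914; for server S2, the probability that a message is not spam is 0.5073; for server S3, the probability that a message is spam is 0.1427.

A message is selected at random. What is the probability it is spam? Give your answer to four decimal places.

P(S|S1) = 1 − 0.8914 = 0.1086.
P(S|S2) = 1 − 0.5073 = 0.4927.
By the law of total probability,
P(S) = P(S|S1)·P(S1) + P(S|S2)·P(S2) + P(S|S3)·P(S3)
      = 0.1086·0.462 + 0.4927·0.132 + 0.1427·0.406
      = 0.0501732 + 0.0650364 + 0.0579362 = 0.1731458

P(S) ≈ 0.1731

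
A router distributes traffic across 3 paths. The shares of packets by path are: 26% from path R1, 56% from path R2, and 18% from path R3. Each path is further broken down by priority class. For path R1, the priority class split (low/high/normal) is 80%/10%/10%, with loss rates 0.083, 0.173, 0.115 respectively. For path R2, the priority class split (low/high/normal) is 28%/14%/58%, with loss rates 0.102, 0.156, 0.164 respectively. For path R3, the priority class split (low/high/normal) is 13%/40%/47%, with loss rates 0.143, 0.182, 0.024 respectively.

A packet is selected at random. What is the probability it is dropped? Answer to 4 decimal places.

P(L|R1) = 0.8·0.083 + 0.1·0.173 + 0.1·0.115 = 0.0664 + 0.0173 + 0.0115 = 0.0952
P(L|R2) = 0.28·0.102 + 0.14·0.156 + 0.58·0.164 = 0.02856 + 0.02184 + 0.09512 = 0.14552
P(L|R3) = 0.13·0.143 + 0.4·0.182 + 0.47·0.024 = 0.01859 + 0.0728 + 0.01128 = 0.10267
Then overall,
P(L) = 0.26·0.0952 + 0.56·0.14552 + 0.18·0.10267
      = 0.024752 + 0.0814912 + 0.0184806 = 0.1247238

P(L) ≈ 0.1247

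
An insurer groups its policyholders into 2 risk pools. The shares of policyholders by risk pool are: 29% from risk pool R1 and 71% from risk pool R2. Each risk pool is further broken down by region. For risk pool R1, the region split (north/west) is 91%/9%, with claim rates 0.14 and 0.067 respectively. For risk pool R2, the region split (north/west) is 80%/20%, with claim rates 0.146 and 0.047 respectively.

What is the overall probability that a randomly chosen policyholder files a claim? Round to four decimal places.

P(C) ≈ 0.1283

P(C|R1) = 0.91·0.14 + 0.09·0.067 = 0.1274 + 0.00603 = 0.13343
P(C|R2) = 0.8·0.146 + 0.2·0.047 = 0.1168 + 0.0094 = 0.1262
Then overall,
P(C) = 0.29·0.13343 + 0.71·0.1262
      = 0.0386947 + 0.089602 = 0.1282967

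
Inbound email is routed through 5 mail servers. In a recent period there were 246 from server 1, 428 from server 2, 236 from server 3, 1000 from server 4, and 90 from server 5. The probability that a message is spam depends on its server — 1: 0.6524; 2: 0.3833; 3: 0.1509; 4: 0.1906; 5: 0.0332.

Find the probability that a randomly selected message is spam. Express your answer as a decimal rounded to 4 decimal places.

Total: 246 + 428 + 236 + 1000 + 90 = 2000.
P(1) = 246/2000 = 0.123. P(2) = 428/2000 = 0.214. P(3) = 236/2000 = 0.118. P(4) = 1000/2000 = 0.5. P(5) = 90/2000 = 0.045.
P(S) = P(S|1)·P(1) + P(S|2)·P(2) + P(S|3)·P(3) + P(S|4)·P(4) + P(S|5)·P(5)
      = 0.6524·0.123 + 0.3833·0.214 + 0.1509·0.118 + 0.1906·0.5 + 0.0332·0.045
      = 0.0802452 + 0.0820262 + 0.0178062 + 0.0953 + 0.001494 = 0.2768716

P(S) ≈ 0.2769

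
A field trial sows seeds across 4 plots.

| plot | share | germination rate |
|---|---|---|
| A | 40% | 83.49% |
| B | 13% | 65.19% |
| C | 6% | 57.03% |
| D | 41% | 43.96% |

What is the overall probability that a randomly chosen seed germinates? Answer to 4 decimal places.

0.6332

P(G) = P(G|A)·P(A) + P(G|B)·P(B) + P(G|C)·P(C) + P(G|D)·P(D)
      = 0.8349·0.4 + 0.6519·0.13 + 0.5703·0.06 + 0.4396·0.41
      = 0.33396 + 0.084747 + 0.034218 + 0.180236 = 0.633161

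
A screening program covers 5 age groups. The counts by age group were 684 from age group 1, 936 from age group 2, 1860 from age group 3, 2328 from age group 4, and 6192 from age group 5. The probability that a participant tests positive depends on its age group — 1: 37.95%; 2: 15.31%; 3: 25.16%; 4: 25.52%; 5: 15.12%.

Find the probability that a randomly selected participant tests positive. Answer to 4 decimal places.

P(T) ≈ 0.2001

Total: 684 + 936 + 1860 + 2328 + 6192 = 12000.
P(1) = 684/12000 = 0.057. P(2) = 936/12000 = 0.078. P(3) = 1860/12000 = 0.155. P(4) = 2328/12000 = 0.194. P(5) = 6192/12000 = 0.516.
By the law of total probability,
P(T) = P(T|1)·P(1) + P(T|2)·P(2) + P(T|3)·P(3) + P(T|4)·P(4) + P(T|5)·P(5)
      = 0.3795·0.057 + 0.1531·0.078 + 0.2516·0.155 + 0.2552·0.194 + 0.1512·0.516
      = 0.0216315 + 0.0119418 + 0.038998 + 0.0495088 + 0.0780192 = 0.2000993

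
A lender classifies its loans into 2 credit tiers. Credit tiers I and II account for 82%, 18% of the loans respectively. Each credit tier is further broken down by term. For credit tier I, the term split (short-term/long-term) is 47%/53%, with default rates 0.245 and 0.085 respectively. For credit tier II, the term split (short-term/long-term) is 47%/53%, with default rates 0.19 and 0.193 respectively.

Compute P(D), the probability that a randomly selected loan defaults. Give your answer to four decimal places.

P(D|I) = 0.47·0.245 + 0.53·0.085 = 0.11515 + 0.04505 = 0.1602
P(D|II) = 0.47·0.19 + 0.53·0.193 = 0.0893 + 0.10229 = 0.19159
By total probability over the outer partition,
P(D) = 0.82·0.1602 + 0.18·0.19159
      = 0.131364 + 0.0344862 = 0.1658502

0.1659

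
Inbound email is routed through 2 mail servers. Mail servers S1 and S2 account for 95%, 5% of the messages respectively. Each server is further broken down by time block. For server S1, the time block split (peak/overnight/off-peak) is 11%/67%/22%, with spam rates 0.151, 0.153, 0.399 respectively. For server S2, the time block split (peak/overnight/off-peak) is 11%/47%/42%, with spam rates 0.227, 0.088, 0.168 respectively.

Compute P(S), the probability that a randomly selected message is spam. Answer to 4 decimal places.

P(S) ≈ 0.2034

P(S|S1) = 0.11·0.151 + 0.67·0.153 + 0.22·0.399 = 0.01661 + 0.10251 + 0.08778 = 0.2069
P(S|S2) = 0.11·0.227 + 0.47·0.088 + 0.42·0.168 = 0.02497 + 0.04136 + 0.07056 = 0.13689
By total probability over the outer partition,
P(S) = 0.95·0.2069 + 0.05·0.13689
      = 0.196555 + 0.0068445 = 0.2033995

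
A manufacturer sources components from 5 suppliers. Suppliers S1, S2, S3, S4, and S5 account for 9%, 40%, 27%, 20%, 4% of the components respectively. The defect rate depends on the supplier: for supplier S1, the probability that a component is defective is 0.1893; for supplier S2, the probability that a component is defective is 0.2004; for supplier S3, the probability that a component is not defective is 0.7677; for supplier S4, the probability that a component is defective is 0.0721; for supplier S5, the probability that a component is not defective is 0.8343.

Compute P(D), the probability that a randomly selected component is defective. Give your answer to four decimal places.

0.1810

P(D|S3) = 1 − 0.7677 = 0.2323.
P(D|S5) = 1 − 0.8343 = 0.1657.
P(D) = P(D|S1)·P(S1) + P(D|S2)·P(S2) + P(D|S3)·P(S3) + P(D|S4)·P(S4) + P(D|S5)·P(S5)
      = 0.1893·0.09 + 0.2004·0.4 + 0.2323·0.27 + 0.0721·0.2 + 0.1657·0.04
      = 0.017037 + 0.08016 + 0.062721 + 0.01442 + 0.006628 = 0.180966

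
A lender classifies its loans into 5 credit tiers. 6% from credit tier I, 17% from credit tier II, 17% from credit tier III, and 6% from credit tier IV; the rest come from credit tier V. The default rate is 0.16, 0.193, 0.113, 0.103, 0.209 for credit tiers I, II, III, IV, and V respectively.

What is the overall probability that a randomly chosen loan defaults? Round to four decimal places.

P(V) = 1 − (0.06 + 0.17 + 0.17 + 0.06) = 0.54.
By the law of total probability,
P(D) = P(D|I)·P(I) + P(D|II)·P(II) + P(D|III)·P(III) + P(D|IV)·P(IV) + P(D|V)·P(V)
      = 0.16·0.06 + 0.193·0.17 + 0.113·0.17 + 0.103·0.06 + 0.209·0.54
      = 0.0096 + 0.03281 + 0.01921 + 0.00618 + 0.11286 = 0.18066

P(D) ≈ 0.1807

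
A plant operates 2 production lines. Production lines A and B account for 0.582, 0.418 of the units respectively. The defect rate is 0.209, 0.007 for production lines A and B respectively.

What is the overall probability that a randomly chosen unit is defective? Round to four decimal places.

P(D) ≈ 0.1246

P(D) = P(D|A)·P(A) + P(D|B)·P(B)
      = 0.209·0.582 + 0.007·0.418
      = 0.121638 + 0.002926 = 0.124564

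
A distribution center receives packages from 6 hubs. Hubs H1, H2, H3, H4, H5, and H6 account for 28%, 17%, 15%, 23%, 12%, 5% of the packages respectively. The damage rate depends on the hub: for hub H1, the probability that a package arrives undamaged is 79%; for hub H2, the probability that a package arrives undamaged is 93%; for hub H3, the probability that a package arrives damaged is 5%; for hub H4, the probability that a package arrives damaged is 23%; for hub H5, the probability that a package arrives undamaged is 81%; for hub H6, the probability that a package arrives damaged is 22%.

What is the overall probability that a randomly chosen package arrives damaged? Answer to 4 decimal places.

0.1649

P(D|H1) = 1 − 0.79 = 0.21.
P(D|H2) = 1 − 0.93 = 0.07.
P(D|H5) = 1 − 0.81 = 0.19.
P(D) = P(D|H1)·P(H1) + P(D|H2)·P(H2) + P(D|H3)·P(H3) + P(D|H4)·P(H4) + P(D|H5)·P(H5) + P(D|H6)·P(H6)
      = 0.21·0.28 + 0.07·0.17 + 0.05·0.15 + 0.23·0.23 + 0.19·0.12 + 0.22·0.05
      = 0.0588 + 0.0119 + 0.0075 + 0.0529 + 0.0228 + 0.011 = 0.1649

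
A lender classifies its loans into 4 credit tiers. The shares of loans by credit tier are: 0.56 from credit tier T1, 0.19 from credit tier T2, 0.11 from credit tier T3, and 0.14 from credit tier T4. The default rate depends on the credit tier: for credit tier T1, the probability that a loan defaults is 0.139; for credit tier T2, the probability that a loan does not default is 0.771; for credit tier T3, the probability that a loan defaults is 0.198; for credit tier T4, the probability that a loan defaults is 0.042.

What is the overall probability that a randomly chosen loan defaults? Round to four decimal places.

P(D|T2) = 1 − 0.771 = 0.229.
P(D) = P(D|T1)·P(T1) + P(D|T2)·P(T2) + P(D|T3)·P(T3) + P(D|T4)·P(T4)
      = 0.139·0.56 + 0.229·0.19 + 0.198·0.11 + 0.042·0.14
      = 0.07784 + 0.04351 + 0.02178 + 0.00588 = 0.14901

P(D) ≈ 0.1490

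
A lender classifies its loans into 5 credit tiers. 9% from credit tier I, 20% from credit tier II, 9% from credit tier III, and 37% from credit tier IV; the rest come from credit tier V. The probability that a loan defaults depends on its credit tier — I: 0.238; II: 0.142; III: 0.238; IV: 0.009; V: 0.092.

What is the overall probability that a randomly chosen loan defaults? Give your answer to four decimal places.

P(D) ≈ 0.0976

P(V) = 1 − (0.09 + 0.2 + 0.09 + 0.37) = 0.25.
P(D) = P(D|I)·P(I) + P(D|II)·P(II) + P(D|III)·P(III) + P(D|IV)·P(IV) + P(D|V)·P(V)
      = 0.238·0.09 + 0.142·0.2 + 0.238·0.09 + 0.009·0.37 + 0.092·0.25
      = 0.02142 + 0.0284 + 0.02142 + 0.00333 + 0.023 = 0.09757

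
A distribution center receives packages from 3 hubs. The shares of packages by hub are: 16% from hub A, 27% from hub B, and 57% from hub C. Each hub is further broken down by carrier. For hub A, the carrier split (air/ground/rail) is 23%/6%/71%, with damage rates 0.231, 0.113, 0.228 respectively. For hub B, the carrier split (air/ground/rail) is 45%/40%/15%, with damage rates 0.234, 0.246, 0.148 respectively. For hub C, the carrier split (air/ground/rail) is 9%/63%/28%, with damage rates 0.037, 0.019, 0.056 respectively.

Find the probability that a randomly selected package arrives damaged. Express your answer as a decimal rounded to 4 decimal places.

P(D|A) = 0.23·0.231 + 0.06·0.113 + 0.71·0.228 = 0.05313 + 0.00678 + 0.16188 = 0.22179
P(D|B) = 0.45·0.234 + 0.4·0.246 + 0.15·0.148 = 0.1053 + 0.0984 + 0.0222 = 0.2259
P(D|C) = 0.09·0.037 + 0.63·0.019 + 0.28·0.056 = 0.00333 + 0.01197 + 0.01568 = 0.03098
By total probability over the outer partition,
P(D) = 0.16·0.22179 + 0.27·0.2259 + 0.57·0.03098
      = 0.0354864 + 0.060993 + 0.0176586 = 0.114138

0.1141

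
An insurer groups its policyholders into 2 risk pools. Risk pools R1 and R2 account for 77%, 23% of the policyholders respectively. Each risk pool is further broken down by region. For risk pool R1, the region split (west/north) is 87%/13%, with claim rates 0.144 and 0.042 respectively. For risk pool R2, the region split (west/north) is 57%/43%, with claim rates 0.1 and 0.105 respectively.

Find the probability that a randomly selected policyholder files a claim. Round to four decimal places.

P(C|R1) = 0.87·0.144 + 0.13·0.042 = 0.12528 + 0.00546 = 0.13074
P(C|R2) = 0.57·0.1 + 0.43·0.105 = 0.057 + 0.04515 = 0.10215
Then overall,
P(C) = 0.77·0.13074 + 0.23·0.10215
      = 0.1006698 + 0.0234945 = 0.1241643

0.1242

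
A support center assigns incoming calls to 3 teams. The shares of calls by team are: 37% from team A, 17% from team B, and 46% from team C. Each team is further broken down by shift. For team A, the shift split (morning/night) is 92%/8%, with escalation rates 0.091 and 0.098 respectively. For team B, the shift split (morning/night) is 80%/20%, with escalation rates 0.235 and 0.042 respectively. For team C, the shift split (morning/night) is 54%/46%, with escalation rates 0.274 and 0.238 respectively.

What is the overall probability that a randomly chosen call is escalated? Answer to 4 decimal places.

P(E) ≈ 0.1857

P(E|A) = 0.92·0.091 + 0.08·0.098 = 0.08372 + 0.00784 = 0.09156
P(E|B) = 0.8·0.235 + 0.2·0.042 = 0.188 + 0.0084 = 0.1964
P(E|C) = 0.54·0.274 + 0.46·0.238 = 0.14796 + 0.10948 = 0.25744
Then overall,
P(E) = 0.37·0.09156 + 0.17·0.1964 + 0.46·0.25744
      = 0.0338772 + 0.033388 + 0.1184224 = 0.1856876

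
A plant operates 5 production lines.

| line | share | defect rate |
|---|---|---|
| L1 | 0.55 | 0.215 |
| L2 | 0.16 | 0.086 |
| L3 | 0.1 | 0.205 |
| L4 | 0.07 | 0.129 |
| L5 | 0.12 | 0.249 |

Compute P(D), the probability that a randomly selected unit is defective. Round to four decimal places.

P(D) = P(D|L1)·P(L1) + P(D|L2)·P(L2) + P(D|L3)·P(L3) + P(D|L4)·P(L4) + P(D|L5)·P(L5)
      = 0.215·0.55 + 0.086·0.16 + 0.205·0.1 + 0.129·0.07 + 0.249·0.12
      = 0.11825 + 0.01376 + 0.0205 + 0.00903 + 0.02988 = 0.19142

P(D) ≈ 0.1914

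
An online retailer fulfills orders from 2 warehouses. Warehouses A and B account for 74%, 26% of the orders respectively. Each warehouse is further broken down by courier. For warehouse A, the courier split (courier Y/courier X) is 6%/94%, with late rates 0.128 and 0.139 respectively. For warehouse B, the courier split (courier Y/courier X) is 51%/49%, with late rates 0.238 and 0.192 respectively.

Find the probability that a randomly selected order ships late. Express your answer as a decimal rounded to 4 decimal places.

0.1584

P(L|A) = 0.06·0.128 + 0.94·0.139 = 0.00768 + 0.13066 = 0.13834
P(L|B) = 0.51·0.238 + 0.49·0.192 = 0.12138 + 0.09408 = 0.21546
By total probability over the outer partition,
P(L) = 0.74·0.13834 + 0.26·0.21546
      = 0.1023716 + 0.0560196 = 0.1583912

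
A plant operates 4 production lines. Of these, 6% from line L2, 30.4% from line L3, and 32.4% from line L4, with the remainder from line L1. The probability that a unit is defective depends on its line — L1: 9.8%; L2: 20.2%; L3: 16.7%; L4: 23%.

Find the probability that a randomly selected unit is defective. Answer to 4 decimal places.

P(L1) = 1 − (0.06 + 0.304 + 0.324) = 0.312.
P(D) = P(D|L1)·P(L1) + P(D|L2)·P(L2) + P(D|L3)·P(L3) + P(D|L4)·P(L4)
      = 0.098·0.312 + 0.202·0.06 + 0.167·0.304 + 0.23·0.324
      = 0.030576 + 0.01212 + 0.050768 + 0.07452 = 0.167984

P(D) ≈ 0.1680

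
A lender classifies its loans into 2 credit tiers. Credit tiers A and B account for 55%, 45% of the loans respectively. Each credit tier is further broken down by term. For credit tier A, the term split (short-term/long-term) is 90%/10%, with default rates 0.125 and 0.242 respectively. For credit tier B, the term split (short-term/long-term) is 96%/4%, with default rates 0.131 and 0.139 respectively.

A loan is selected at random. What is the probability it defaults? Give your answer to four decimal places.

P(D|A) = 0.9·0.125 + 0.1·0.242 = 0.1125 + 0.0242 = 0.1367
P(D|B) = 0.96·0.131 + 0.04·0.139 = 0.12576 + 0.00556 = 0.13132
By total probability over the outer partition,
P(D) = 0.55·0.1367 + 0.45·0.13132
      = 0.075185 + 0.059094 = 0.134279

P(D) ≈ 0.1343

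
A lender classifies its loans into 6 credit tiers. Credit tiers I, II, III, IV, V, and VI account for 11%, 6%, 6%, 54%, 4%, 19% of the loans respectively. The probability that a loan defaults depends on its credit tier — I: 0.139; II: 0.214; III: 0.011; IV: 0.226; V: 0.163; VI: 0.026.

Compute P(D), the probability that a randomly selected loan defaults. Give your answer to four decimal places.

By the law of total probability,
P(D) = P(D|I)·P(I) + P(D|II)·P(II) + P(D|III)·P(III) + P(D|IV)·P(IV) + P(D|V)·P(V) + P(D|VI)·P(VI)
      = 0.139·0.11 + 0.214·0.06 + 0.011·0.06 + 0.226·0.54 + 0.163·0.04 + 0.026·0.19
      = 0.01529 + 0.01284 + 0.00066 + 0.12204 + 0.00652 + 0.00494 = 0.16229

P(D) ≈ 0.1623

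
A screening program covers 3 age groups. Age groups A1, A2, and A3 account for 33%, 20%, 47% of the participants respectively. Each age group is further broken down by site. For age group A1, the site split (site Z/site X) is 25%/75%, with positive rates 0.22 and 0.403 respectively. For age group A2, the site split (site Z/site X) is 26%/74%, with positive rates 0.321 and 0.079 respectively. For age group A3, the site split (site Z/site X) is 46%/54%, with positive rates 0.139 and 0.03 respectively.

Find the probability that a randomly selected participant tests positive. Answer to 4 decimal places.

0.1839

P(T|A1) = 0.25·0.22 + 0.75·0.403 = 0.055 + 0.30225 = 0.35725
P(T|A2) = 0.26·0.321 + 0.74·0.079 = 0.08346 + 0.05846 = 0.14192
P(T|A3) = 0.46·0.139 + 0.54·0.03 = 0.06394 + 0.0162 = 0.08014
Then overall,
P(T) = 0.33·0.35725 + 0.2·0.14192 + 0.47·0.08014
      = 0.1178925 + 0.028384 + 0.0376658 = 0.1839423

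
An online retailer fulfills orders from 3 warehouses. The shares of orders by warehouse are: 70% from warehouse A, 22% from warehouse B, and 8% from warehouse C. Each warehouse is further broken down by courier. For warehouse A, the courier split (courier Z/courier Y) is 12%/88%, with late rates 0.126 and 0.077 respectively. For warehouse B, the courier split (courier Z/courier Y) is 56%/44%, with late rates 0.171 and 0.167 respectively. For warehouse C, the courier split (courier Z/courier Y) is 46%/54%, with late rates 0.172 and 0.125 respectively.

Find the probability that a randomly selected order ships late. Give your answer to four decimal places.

0.1070

P(L|A) = 0.12·0.126 + 0.88·0.077 = 0.01512 + 0.06776 = 0.08288
P(L|B) = 0.56·0.171 + 0.44·0.167 = 0.09576 + 0.07348 = 0.16924
P(L|C) = 0.46·0.172 + 0.54·0.125 = 0.07912 + 0.0675 = 0.14662
By total probability over the outer partition,
P(L) = 0.7·0.08288 + 0.22·0.16924 + 0.08·0.14662
      = 0.058016 + 0.0372328 + 0.0117296 = 0.1069784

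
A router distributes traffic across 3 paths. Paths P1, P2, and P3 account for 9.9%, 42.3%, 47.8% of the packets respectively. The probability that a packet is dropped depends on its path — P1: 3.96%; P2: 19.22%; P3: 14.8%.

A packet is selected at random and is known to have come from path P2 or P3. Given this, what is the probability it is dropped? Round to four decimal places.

0.1688

Let S = {P2, P3}.
P(S) = 0.423 + 0.478 = 0.901.
P(L ∩ S) = 0.1922·0.423 + 0.148·0.478 = 0.0813006 + 0.070744 = 0.1520446.
P(L | S) = 0.1520446 / 0.901 = 0.168751…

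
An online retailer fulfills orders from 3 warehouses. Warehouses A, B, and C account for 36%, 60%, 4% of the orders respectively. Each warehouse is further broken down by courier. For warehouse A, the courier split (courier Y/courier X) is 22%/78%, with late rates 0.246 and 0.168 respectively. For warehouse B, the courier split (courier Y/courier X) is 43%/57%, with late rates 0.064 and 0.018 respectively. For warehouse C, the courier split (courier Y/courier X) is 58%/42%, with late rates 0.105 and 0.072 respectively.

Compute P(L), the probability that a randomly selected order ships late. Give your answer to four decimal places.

P(L|A) = 0.22·0.246 + 0.78·0.168 = 0.05412 + 0.13104 = 0.18516
P(L|B) = 0.43·0.064 + 0.57·0.018 = 0.02752 + 0.01026 = 0.03778
P(L|C) = 0.58·0.105 + 0.42·0.072 = 0.0609 + 0.03024 = 0.09114
By total probability over the outer partition,
P(L) = 0.36·0.18516 + 0.6·0.03778 + 0.04·0.09114
      = 0.0666576 + 0.022668 + 0.0036456 = 0.0929712

0.0930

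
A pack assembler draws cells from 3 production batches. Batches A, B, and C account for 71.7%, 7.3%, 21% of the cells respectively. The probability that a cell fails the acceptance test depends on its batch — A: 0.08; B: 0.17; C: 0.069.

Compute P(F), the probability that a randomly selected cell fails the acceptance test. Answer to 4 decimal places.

P(F) ≈ 0.0843

P(F) = P(F|A)·P(A) + P(F|B)·P(B) + P(F|C)·P(C)
      = 0.08·0.717 + 0.17·0.073 + 0.069·0.21
      = 0.05736 + 0.01241 + 0.01449 = 0.08426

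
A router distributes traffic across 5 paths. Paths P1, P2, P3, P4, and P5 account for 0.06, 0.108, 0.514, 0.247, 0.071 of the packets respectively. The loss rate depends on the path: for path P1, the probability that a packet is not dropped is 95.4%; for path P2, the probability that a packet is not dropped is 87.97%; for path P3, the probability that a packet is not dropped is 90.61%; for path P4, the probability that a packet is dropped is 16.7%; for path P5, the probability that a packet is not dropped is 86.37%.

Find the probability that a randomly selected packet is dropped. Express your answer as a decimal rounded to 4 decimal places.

P(L|P1) = 1 − 0.954 = 0.046.
P(L|P2) = 1 − 0.8797 = 0.1203.
P(L|P3) = 1 − 0.9061 = 0.0939.
P(L|P5) = 1 − 0.8637 = 0.1363.
Using total probability over the partition,
P(L) = P(L|P1)·P(P1) + P(L|P2)·P(P2) + P(L|P3)·P(P3) + P(L|P4)·P(P4) + P(L|P5)·P(P5)
      = 0.046·0.06 + 0.1203·0.108 + 0.0939·0.514 + 0.167·0.247 + 0.1363·0.071
      = 0.00276 + 0.0129924 + 0.0482646 + 0.041249 + 0.0096773 = 0.1149433

P(L) ≈ 0.1149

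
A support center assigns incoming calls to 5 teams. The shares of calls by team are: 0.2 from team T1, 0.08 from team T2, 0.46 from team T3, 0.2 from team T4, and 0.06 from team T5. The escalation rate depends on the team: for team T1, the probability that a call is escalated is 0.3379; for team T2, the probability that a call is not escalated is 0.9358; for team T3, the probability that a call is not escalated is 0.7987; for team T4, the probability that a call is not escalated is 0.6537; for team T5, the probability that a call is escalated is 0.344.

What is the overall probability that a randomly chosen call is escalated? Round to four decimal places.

P(E) ≈ 0.2552

P(E|T2) = 1 − 0.9358 = 0.0642.
P(E|T3) = 1 − 0.7987 = 0.2013.
P(E|T4) = 1 − 0.6537 = 0.3463.
Summing over the partition,
P(E) = P(E|T1)·P(T1) + P(E|T2)·P(T2) + P(E|T3)·P(T3) + P(E|T4)·P(T4) + P(E|T5)·P(T5)
      = 0.3379·0.2 + 0.0642·0.08 + 0.2013·0.46 + 0.3463·0.2 + 0.344·0.06
      = 0.06758 + 0.005136 + 0.092598 + 0.06926 + 0.02064 = 0.255214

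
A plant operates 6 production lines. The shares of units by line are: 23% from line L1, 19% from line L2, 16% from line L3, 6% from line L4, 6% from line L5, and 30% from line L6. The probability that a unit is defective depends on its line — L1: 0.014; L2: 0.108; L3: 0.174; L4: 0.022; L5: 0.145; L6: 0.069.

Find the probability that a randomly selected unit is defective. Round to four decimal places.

P(D) = P(D|L1)·P(L1) + P(D|L2)·P(L2) + P(D|L3)·P(L3) + P(D|L4)·P(L4) + P(D|L5)·P(L5) + P(D|L6)·P(L6)
      = 0.014·0.23 + 0.108·0.19 + 0.174·0.16 + 0.022·0.06 + 0.145·0.06 + 0.069·0.3
      = 0.00322 + 0.02052 + 0.02784 + 0.00132 + 0.0087 + 0.0207 = 0.0823

0.0823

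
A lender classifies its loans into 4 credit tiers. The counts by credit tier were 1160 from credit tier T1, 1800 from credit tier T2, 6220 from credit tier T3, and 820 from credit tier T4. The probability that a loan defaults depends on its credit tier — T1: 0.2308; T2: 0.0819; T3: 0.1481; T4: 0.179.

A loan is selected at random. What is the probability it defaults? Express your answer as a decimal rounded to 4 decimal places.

Total: 1160 + 1800 + 6220 + 820 = 10000.
P(T1) = 1160/10000 = 0.116. P(T2) = 1800/10000 = 0.18. P(T3) = 6220/10000 = 0.622. P(T4) = 820/10000 = 0.082.
P(D) = P(D|T1)·P(T1) + P(D|T2)·P(T2) + P(D|T3)·P(T3) + P(D|T4)·P(T4)
      = 0.2308·0.116 + 0.0819·0.18 + 0.1481·0.622 + 0.179·0.082
      = 0.0267728 + 0.014742 + 0.0921182 + 0.014678 = 0.148311

P(D) ≈ 0.1483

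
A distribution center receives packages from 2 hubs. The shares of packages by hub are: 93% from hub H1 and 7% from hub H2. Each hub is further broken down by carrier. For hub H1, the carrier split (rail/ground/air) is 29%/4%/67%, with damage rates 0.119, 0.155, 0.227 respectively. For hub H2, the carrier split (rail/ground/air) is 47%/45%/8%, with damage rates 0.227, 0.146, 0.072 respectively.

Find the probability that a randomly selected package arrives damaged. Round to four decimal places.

P(D) ≈ 0.1918

P(D|H1) = 0.29·0.119 + 0.04·0.155 + 0.67·0.227 = 0.03451 + 0.0062 + 0.15209 = 0.1928
P(D|H2) = 0.47·0.227 + 0.45·0.146 + 0.08·0.072 = 0.10669 + 0.0657 + 0.00576 = 0.17815
Then overall,
P(D) = 0.93·0.1928 + 0.07·0.17815
      = 0.179304 + 0.0124705 = 0.1917745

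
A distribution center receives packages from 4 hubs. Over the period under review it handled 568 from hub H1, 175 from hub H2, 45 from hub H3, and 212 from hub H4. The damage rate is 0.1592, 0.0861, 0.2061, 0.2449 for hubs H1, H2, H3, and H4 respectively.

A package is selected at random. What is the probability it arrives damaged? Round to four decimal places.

0.1667

Total: 568 + 175 + 45 + 212 = 1000.
P(H1) = 568/1000 = 0.568. P(H2) = 175/1000 = 0.175. P(H3) = 45/1000 = 0.045. P(H4) = 212/1000 = 0.212.
P(D) = P(D|H1)·P(H1) + P(D|H2)·P(H2) + P(D|H3)·P(H3) + P(D|H4)·P(H4)
      = 0.1592·0.568 + 0.0861·0.175 + 0.2061·0.045 + 0.2449·0.212
      = 0.0904256 + 0.0150675 + 0.0092745 + 0.0519188 = 0.1666864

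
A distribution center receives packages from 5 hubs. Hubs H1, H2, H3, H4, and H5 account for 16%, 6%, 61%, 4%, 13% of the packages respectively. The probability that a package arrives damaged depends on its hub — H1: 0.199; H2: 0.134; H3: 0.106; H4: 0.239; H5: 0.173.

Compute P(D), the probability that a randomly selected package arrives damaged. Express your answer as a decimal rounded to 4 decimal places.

P(D) ≈ 0.1366

P(D) = P(D|H1)·P(H1) + P(D|H2)·P(H2) + P(D|H3)·P(H3) + P(D|H4)·P(H4) + P(D|H5)·P(H5)
      = 0.199·0.16 + 0.134·0.06 + 0.106·0.61 + 0.239·0.04 + 0.173·0.13
      = 0.03184 + 0.00804 + 0.06466 + 0.00956 + 0.02249 = 0.13659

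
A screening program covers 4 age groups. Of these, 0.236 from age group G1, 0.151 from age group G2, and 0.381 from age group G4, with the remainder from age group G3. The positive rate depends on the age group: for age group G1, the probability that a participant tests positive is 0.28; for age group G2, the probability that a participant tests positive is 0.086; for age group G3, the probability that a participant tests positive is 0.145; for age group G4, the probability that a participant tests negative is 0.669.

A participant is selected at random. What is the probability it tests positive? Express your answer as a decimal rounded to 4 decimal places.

P(G3) = 1 − (0.236 + 0.151 + 0.381) = 0.232.
P(T|G4) = 1 − 0.669 = 0.331.
P(T) = P(T|G1)·P(G1) + P(T|G2)·P(G2) + P(T|G3)·P(G3) + P(T|G4)·P(G4)
      = 0.28·0.236 + 0.086·0.151 + 0.145·0.232 + 0.331·0.381
      = 0.06608 + 0.012986 + 0.03364 + 0.126111 = 0.238817

0.2388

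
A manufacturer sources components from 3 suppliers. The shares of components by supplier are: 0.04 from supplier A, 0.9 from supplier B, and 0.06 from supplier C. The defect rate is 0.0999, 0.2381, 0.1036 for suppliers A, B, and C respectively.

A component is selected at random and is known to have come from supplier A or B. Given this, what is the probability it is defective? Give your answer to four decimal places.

P(D|S) ≈ 0.2322

Let S = {A, B}.
P(S) = 0.04 + 0.9 = 0.94.
P(D ∩ S) = 0.0999·0.04 + 0.2381·0.9 = 0.003996 + 0.21429 = 0.218286.
P(D | S) = 0.218286 / 0.94 = 0.232219…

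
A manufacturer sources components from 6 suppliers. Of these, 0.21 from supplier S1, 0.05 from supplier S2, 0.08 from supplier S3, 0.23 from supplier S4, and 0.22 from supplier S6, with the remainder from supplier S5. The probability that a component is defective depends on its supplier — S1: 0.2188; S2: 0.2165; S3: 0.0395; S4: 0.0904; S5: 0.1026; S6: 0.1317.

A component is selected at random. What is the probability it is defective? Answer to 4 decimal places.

P(S5) = 1 − (0.21 + 0.05 + 0.08 + 0.23 + 0.22) = 0.21.
P(D) = P(D|S1)·P(S1) + P(D|S2)·P(S2) + P(D|S3)·P(S3) + P(D|S4)·P(S4) + P(D|S5)·P(S5) + P(D|S6)·P(S6)
      = 0.2188·0.21 + 0.2165·0.05 + 0.0395·0.08 + 0.0904·0.23 + 0.1026·0.21 + 0.1317·0.22
      = 0.045948 + 0.010825 + 0.00316 + 0.020792 + 0.021546 + 0.028974 = 0.131245

P(D) ≈ 0.1312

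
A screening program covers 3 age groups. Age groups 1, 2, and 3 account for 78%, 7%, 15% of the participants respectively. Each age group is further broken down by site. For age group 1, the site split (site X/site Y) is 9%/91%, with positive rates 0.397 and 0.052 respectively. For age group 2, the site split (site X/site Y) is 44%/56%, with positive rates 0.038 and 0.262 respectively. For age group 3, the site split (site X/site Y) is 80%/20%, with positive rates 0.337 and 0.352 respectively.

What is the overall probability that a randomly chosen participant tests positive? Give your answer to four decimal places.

P(T|1) = 0.09·0.397 + 0.91·0.052 = 0.03573 + 0.04732 = 0.08305
P(T|2) = 0.44·0.038 + 0.56·0.262 = 0.01672 + 0.14672 = 0.16344
P(T|3) = 0.8·0.337 + 0.2·0.352 = 0.2696 + 0.0704 = 0.34
Then overall,
P(T) = 0.78·0.08305 + 0.07·0.16344 + 0.15·0.34
      = 0.064779 + 0.0114408 + 0.051 = 0.1272198

P(T) ≈ 0.1272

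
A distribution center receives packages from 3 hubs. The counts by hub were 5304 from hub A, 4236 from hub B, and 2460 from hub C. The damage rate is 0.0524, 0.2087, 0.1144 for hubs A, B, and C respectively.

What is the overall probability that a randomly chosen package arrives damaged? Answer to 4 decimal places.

P(D) ≈ 0.1203

Total: 5304 + 4236 + 2460 = 12000.
P(A) = 5304/12000 = 0.442. P(B) = 4236/12000 = 0.353. P(C) = 2460/12000 = 0.205.
P(D) = P(D|A)·P(A) + P(D|B)·P(B) + P(D|C)·P(C)
      = 0.0524·0.442 + 0.2087·0.353 + 0.1144·0.205
      = 0.0231608 + 0.0736711 + 0.023452 = 0.1202839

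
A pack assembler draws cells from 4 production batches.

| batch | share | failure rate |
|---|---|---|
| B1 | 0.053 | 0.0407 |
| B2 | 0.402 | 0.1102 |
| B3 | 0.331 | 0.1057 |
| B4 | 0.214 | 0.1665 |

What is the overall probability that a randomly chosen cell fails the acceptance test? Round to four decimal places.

Summing over the partition,
P(F) = P(F|B1)·P(B1) + P(F|B2)·P(B2) + P(F|B3)·P(B3) + P(F|B4)·P(B4)
      = 0.0407·0.053 + 0.1102·0.402 + 0.1057·0.331 + 0.1665·0.214
      = 0.0021571 + 0.0443004 + 0.0349867 + 0.035631 = 0.1170752

P(F) ≈ 0.1171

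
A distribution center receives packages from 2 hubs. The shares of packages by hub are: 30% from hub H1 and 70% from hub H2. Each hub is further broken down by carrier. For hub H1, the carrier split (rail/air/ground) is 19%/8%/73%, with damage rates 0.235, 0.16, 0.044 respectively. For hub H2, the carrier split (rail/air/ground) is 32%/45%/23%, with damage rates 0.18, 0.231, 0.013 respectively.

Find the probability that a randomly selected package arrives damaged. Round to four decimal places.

P(D|H1) = 0.19·0.235 + 0.08·0.16 + 0.73·0.044 = 0.04465 + 0.0128 + 0.03212 = 0.08957
P(D|H2) = 0.32·0.18 + 0.45·0.231 + 0.23·0.013 = 0.0576 + 0.10395 + 0.00299 = 0.16454
Then overall,
P(D) = 0.3·0.08957 + 0.7·0.16454
      = 0.026871 + 0.115178 = 0.142049

0.1420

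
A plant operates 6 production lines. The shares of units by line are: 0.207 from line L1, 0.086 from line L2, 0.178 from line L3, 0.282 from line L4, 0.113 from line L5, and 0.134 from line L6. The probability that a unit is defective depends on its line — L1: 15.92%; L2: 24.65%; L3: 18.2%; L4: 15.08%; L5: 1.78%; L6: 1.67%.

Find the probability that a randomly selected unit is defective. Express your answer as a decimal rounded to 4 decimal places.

P(D) = P(D|L1)·P(L1) + P(D|L2)·P(L2) + P(D|L3)·P(L3) + P(D|L4)·P(L4) + P(D|L5)·P(L5) + P(D|L6)·P(L6)
      = 0.1592·0.207 + 0.2465·0.086 + 0.182·0.178 + 0.1508·0.282 + 0.0178·0.113 + 0.0167·0.134
      = 0.0329544 + 0.021199 + 0.032396 + 0.0425256 + 0.0020114 + 0.0022378 = 0.1333242

P(D) ≈ 0.1333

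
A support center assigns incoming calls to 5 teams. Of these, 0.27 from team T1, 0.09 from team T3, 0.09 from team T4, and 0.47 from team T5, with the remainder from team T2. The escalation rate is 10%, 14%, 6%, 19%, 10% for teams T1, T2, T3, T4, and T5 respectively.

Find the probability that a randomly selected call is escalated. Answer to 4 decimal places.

P(E) ≈ 0.1077

P(T2) = 1 − (0.27 + 0.09 + 0.09 + 0.47) = 0.08.
P(E) = P(E|T1)·P(T1) + P(E|T2)·P(T2) + P(E|T3)·P(T3) + P(E|T4)·P(T4) + P(E|T5)·P(T5)
      = 0.1·0.27 + 0.14·0.08 + 0.06·0.09 + 0.19·0.09 + 0.1·0.47
      = 0.027 + 0.0112 + 0.0054 + 0.0171 + 0.047 = 0.1077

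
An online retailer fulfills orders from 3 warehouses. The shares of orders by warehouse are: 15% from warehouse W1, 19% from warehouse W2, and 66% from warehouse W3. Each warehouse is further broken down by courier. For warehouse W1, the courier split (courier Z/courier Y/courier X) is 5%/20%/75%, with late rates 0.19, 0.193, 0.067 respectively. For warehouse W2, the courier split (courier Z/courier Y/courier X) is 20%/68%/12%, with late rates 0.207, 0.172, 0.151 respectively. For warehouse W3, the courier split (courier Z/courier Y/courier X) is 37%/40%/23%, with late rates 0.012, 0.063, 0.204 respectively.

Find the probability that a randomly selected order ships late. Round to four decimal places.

P(L|W1) = 0.05·0.19 + 0.2·0.193 + 0.75·0.067 = 0.0095 + 0.0386 + 0.05025 = 0.09835
P(L|W2) = 0.2·0.207 + 0.68·0.172 + 0.12·0.151 = 0.0414 + 0.11696 + 0.01812 = 0.17648
P(L|W3) = 0.37·0.012 + 0.4·0.063 + 0.23·0.204 = 0.00444 + 0.0252 + 0.04692 = 0.07656
Then overall,
P(L) = 0.15·0.09835 + 0.19·0.17648 + 0.66·0.07656
      = 0.0147525 + 0.0335312 + 0.0505296 = 0.0988133

0.0988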